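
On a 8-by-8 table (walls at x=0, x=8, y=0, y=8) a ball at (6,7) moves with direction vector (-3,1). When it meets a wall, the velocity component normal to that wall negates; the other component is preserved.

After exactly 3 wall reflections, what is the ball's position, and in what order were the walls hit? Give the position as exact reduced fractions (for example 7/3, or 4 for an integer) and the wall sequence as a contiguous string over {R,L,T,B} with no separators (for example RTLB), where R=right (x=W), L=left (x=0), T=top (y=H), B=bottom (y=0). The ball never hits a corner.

1. t=1 → T at (3,8); v=(-3,-1)
2. t=1 → L at (0,7); v=(3,-1)
3. t=8/3 → R at (8,13/3); v=(-3,-1)

Final position: (8,13/3)
Wall sequence: TLR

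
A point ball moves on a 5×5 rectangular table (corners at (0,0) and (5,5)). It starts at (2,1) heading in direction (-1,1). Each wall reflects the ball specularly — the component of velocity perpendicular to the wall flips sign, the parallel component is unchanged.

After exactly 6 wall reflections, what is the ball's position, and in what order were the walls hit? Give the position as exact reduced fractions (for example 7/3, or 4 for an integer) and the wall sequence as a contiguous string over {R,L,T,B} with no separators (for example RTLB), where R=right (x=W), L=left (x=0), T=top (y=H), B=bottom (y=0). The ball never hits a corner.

1. t=2 → L at (0,3); v=(1,1)
2. t=2 → T at (2,5); v=(1,-1)
3. t=3 → R at (5,2); v=(-1,-1)
4. t=2 → B at (3,0); v=(-1,1)
5. t=3 → L at (0,3); v=(1,1)
6. t=2 → T at (2,5); v=(1,-1)

Final position: (2,5)
Wall sequence: LTRBLT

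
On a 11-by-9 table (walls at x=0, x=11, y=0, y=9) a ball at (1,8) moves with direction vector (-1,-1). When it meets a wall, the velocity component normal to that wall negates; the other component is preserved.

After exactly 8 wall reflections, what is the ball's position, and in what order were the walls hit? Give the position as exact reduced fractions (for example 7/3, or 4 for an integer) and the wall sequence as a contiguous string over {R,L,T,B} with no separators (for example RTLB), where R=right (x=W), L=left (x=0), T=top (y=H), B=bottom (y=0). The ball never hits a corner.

1. t=1 → L at (0,7); v=(1,-1)
2. t=7 → B at (7,0); v=(1,1)
3. t=4 → R at (11,4); v=(-1,1)
4. t=5 → T at (6,9); v=(-1,-1)
5. t=6 → L at (0,3); v=(1,-1)
6. t=3 → B at (3,0); v=(1,1)
7. t=8 → R at (11,8); v=(-1,1)
8. t=1 → T at (10,9); v=(-1,-1)

Final position: (10,9)
Wall sequence: LBRTLBRT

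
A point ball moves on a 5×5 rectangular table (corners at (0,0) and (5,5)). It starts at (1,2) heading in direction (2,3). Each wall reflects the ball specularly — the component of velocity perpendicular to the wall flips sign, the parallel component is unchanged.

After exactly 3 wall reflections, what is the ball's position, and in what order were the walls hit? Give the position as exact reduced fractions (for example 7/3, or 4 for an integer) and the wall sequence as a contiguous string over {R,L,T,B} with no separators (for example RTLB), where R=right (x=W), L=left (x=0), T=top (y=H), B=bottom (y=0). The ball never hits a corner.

Final position: (11/3,0)
Wall sequence: TRB

1. t=1 → T at (3,5); v=(2,-3)
2. t=1 → R at (5,2); v=(-2,-3)
3. t=2/3 → B at (11/3,0); v=(-2,3)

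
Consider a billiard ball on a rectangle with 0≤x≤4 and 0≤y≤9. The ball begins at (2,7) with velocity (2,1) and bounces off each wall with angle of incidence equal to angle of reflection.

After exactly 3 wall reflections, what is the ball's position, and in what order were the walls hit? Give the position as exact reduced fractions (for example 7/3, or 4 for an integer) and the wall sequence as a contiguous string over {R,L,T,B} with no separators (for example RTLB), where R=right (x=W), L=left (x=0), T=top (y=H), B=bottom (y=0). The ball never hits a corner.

1. t=1 → R at (4,8); v=(-2,1)
2. t=1 → T at (2,9); v=(-2,-1)
3. t=1 → L at (0,8); v=(2,-1)

Final position: (0,8)
Wall sequence: RTL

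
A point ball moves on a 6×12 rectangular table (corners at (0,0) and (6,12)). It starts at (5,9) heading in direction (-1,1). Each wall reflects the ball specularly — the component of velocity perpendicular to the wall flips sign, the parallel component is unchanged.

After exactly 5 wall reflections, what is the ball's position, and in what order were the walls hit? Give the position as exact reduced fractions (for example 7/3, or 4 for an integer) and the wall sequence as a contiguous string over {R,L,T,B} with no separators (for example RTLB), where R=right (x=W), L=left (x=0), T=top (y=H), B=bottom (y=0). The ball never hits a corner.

Final position: (0,2)
Wall sequence: TLRBL

1. t=3 → T at (2,12); v=(-1,-1)
2. t=2 → L at (0,10); v=(1,-1)
3. t=6 → R at (6,4); v=(-1,-1)
4. t=4 → B at (2,0); v=(-1,1)
5. t=2 → L at (0,2); v=(1,1)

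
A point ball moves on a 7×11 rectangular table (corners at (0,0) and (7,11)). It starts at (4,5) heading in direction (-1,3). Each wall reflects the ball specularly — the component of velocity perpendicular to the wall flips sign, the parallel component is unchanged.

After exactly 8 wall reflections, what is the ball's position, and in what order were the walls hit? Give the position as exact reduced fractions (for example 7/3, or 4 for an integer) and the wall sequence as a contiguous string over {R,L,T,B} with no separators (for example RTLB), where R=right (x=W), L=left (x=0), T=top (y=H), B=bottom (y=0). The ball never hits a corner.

1. t=2 → T at (2,11); v=(-1,-3)
2. t=2 → L at (0,5); v=(1,-3)
3. t=5/3 → B at (5/3,0); v=(1,3)
4. t=11/3 → T at (16/3,11); v=(1,-3)
5. t=5/3 → R at (7,6); v=(-1,-3)
6. t=2 → B at (5,0); v=(-1,3)
7. t=11/3 → T at (4/3,11); v=(-1,-3)
8. t=4/3 → L at (0,7); v=(1,-3)

Final position: (0,7)
Wall sequence: TLBTRBTL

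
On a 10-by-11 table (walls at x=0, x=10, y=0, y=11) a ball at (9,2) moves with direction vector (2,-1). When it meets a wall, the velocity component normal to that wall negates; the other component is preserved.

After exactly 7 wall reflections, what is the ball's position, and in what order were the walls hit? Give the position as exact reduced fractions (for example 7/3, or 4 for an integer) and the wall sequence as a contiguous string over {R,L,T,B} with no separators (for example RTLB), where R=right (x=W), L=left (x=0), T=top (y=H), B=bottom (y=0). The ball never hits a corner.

1. t=1/2 → R at (10,3/2); v=(-2,-1)
2. t=3/2 → B at (7,0); v=(-2,1)
3. t=7/2 → L at (0,7/2); v=(2,1)
4. t=5 → R at (10,17/2); v=(-2,1)
5. t=5/2 → T at (5,11); v=(-2,-1)
6. t=5/2 → L at (0,17/2); v=(2,-1)
7. t=5 → R at (10,7/2); v=(-2,-1)

Final position: (10,7/2)
Wall sequence: RBLRTLR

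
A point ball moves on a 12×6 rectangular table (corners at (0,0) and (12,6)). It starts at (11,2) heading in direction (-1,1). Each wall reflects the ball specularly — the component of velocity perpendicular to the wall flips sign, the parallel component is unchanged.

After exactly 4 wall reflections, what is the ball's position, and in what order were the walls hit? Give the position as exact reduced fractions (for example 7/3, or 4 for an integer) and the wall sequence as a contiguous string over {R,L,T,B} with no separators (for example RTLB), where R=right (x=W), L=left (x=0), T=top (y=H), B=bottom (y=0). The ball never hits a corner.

Final position: (5,6)
Wall sequence: TBLT

1. t=4 → T at (7,6); v=(-1,-1)
2. t=6 → B at (1,0); v=(-1,1)
3. t=1 → L at (0,1); v=(1,1)
4. t=5 → T at (5,6); v=(1,-1)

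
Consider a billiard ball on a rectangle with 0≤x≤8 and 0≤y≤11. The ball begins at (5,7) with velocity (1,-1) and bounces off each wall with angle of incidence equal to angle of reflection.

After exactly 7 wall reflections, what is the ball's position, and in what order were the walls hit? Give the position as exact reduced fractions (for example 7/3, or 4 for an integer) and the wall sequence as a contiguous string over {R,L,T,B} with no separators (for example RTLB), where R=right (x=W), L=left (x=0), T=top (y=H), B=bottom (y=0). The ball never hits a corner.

Final position: (2,0)
Wall sequence: RBLTRLB

1. t=3 → R at (8,4); v=(-1,-1)
2. t=4 → B at (4,0); v=(-1,1)
3. t=4 → L at (0,4); v=(1,1)
4. t=7 → T at (7,11); v=(1,-1)
5. t=1 → R at (8,10); v=(-1,-1)
6. t=8 → L at (0,2); v=(1,-1)
7. t=2 → B at (2,0); v=(1,1)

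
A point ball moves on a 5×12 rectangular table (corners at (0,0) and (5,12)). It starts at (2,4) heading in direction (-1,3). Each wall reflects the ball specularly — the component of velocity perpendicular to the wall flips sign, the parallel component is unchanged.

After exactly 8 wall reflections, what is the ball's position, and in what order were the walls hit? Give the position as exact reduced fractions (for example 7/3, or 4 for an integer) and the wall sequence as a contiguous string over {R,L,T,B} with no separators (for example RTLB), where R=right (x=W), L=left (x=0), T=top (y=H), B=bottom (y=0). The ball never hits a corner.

Final position: (5,7)
Wall sequence: LTBRTLBR

1. t=2 → L at (0,10); v=(1,3)
2. t=2/3 → T at (2/3,12); v=(1,-3)
3. t=4 → B at (14/3,0); v=(1,3)
4. t=1/3 → R at (5,1); v=(-1,3)
5. t=11/3 → T at (4/3,12); v=(-1,-3)
6. t=4/3 → L at (0,8); v=(1,-3)
7. t=8/3 → B at (8/3,0); v=(1,3)
8. t=7/3 → R at (5,7); v=(-1,3)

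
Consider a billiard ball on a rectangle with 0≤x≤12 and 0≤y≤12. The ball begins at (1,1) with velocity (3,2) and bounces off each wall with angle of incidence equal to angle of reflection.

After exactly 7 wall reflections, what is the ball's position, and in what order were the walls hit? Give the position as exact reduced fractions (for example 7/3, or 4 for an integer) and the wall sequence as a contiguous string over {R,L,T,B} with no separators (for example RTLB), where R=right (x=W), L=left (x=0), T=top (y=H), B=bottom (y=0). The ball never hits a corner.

Final position: (11/2,12)
Wall sequence: RTLBRLT

1. t=11/3 → R at (12,25/3); v=(-3,2)
2. t=11/6 → T at (13/2,12); v=(-3,-2)
3. t=13/6 → L at (0,23/3); v=(3,-2)
4. t=23/6 → B at (23/2,0); v=(3,2)
5. t=1/6 → R at (12,1/3); v=(-3,2)
6. t=4 → L at (0,25/3); v=(3,2)
7. t=11/6 → T at (11/2,12); v=(3,-2)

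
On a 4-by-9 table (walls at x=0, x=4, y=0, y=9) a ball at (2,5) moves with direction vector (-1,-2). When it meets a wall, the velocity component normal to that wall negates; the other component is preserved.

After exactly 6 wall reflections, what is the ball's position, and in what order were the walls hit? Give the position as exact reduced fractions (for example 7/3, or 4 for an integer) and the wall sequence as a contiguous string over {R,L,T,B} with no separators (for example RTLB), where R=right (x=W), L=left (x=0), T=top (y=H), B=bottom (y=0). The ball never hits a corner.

1. t=2 → L at (0,1); v=(1,-2)
2. t=1/2 → B at (1/2,0); v=(1,2)
3. t=7/2 → R at (4,7); v=(-1,2)
4. t=1 → T at (3,9); v=(-1,-2)
5. t=3 → L at (0,3); v=(1,-2)
6. t=3/2 → B at (3/2,0); v=(1,2)

Final position: (3/2,0)
Wall sequence: LBRTLB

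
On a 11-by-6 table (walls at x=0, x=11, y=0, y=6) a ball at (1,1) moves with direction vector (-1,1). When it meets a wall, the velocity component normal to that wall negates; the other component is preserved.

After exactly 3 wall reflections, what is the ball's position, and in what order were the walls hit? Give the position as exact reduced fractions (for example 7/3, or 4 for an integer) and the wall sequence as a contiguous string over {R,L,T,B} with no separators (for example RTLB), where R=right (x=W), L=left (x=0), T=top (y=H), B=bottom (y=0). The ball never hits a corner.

Final position: (10,0)
Wall sequence: LTB

1. t=1 → L at (0,2); v=(1,1)
2. t=4 → T at (4,6); v=(1,-1)
3. t=6 → B at (10,0); v=(1,1)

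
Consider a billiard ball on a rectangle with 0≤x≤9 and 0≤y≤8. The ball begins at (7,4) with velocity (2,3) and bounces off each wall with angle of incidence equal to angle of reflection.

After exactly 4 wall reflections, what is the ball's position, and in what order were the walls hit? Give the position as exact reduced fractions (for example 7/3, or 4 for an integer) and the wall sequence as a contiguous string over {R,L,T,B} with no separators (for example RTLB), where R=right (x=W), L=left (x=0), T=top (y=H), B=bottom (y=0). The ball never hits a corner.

Final position: (0,9/2)
Wall sequence: RTBL

1. t=1 → R at (9,7); v=(-2,3)
2. t=1/3 → T at (25/3,8); v=(-2,-3)
3. t=8/3 → B at (3,0); v=(-2,3)
4. t=3/2 → L at (0,9/2); v=(2,3)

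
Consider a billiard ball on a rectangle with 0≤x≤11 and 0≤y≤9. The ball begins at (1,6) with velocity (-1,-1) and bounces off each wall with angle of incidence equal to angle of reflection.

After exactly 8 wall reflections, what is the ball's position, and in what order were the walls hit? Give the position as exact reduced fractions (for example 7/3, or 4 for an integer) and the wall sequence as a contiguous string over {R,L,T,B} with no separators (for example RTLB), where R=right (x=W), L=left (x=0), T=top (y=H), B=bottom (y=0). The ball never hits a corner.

1. t=1 → L at (0,5); v=(1,-1)
2. t=5 → B at (5,0); v=(1,1)
3. t=6 → R at (11,6); v=(-1,1)
4. t=3 → T at (8,9); v=(-1,-1)
5. t=8 → L at (0,1); v=(1,-1)
6. t=1 → B at (1,0); v=(1,1)
7. t=9 → T at (10,9); v=(1,-1)
8. t=1 → R at (11,8); v=(-1,-1)

Final position: (11,8)
Wall sequence: LBRTLBTR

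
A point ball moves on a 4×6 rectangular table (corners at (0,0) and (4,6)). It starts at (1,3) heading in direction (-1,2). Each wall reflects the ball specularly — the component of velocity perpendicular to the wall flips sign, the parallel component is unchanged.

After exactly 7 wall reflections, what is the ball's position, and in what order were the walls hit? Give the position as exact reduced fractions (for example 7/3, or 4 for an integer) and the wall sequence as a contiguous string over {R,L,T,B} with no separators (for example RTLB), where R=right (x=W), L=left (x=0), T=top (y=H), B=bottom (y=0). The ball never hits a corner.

Final position: (3/2,0)
Wall sequence: LTBRTLB

1. t=1 → L at (0,5); v=(1,2)
2. t=1/2 → T at (1/2,6); v=(1,-2)
3. t=3 → B at (7/2,0); v=(1,2)
4. t=1/2 → R at (4,1); v=(-1,2)
5. t=5/2 → T at (3/2,6); v=(-1,-2)
6. t=3/2 → L at (0,3); v=(1,-2)
7. t=3/2 → B at (3/2,0); v=(1,2)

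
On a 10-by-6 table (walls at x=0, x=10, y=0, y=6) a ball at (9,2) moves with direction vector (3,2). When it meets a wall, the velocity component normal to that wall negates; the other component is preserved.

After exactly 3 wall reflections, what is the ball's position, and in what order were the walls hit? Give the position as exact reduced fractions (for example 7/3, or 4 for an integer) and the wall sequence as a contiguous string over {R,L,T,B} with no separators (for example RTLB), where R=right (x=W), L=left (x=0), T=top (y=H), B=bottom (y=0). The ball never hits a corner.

1. t=1/3 → R at (10,8/3); v=(-3,2)
2. t=5/3 → T at (5,6); v=(-3,-2)
3. t=5/3 → L at (0,8/3); v=(3,-2)

Final position: (0,8/3)
Wall sequence: RTL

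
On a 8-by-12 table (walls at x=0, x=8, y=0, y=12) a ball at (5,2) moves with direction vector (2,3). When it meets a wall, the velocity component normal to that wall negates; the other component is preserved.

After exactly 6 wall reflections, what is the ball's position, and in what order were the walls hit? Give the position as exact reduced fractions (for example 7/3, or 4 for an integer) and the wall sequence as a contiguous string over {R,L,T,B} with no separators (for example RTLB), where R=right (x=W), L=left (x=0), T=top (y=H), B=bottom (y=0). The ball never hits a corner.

1. t=3/2 → R at (8,13/2); v=(-2,3)
2. t=11/6 → T at (13/3,12); v=(-2,-3)
3. t=13/6 → L at (0,11/2); v=(2,-3)
4. t=11/6 → B at (11/3,0); v=(2,3)
5. t=13/6 → R at (8,13/2); v=(-2,3)
6. t=11/6 → T at (13/3,12); v=(-2,-3)

Final position: (13/3,12)
Wall sequence: RTLBRT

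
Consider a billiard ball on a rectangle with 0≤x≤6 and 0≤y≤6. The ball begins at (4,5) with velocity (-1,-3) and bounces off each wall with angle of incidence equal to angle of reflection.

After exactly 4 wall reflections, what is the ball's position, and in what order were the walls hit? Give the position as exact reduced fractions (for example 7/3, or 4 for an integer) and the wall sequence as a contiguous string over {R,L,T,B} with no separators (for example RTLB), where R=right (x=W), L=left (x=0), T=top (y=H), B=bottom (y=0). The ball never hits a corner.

1. t=5/3 → B at (7/3,0); v=(-1,3)
2. t=2 → T at (1/3,6); v=(-1,-3)
3. t=1/3 → L at (0,5); v=(1,-3)
4. t=5/3 → B at (5/3,0); v=(1,3)

Final position: (5/3,0)
Wall sequence: BTLB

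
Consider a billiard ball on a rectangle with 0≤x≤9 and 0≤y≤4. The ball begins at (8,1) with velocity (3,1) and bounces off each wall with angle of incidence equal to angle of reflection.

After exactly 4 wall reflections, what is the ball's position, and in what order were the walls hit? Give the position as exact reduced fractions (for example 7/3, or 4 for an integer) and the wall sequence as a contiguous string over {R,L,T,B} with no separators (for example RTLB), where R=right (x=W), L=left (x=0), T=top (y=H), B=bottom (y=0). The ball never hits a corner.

Final position: (9,2/3)
Wall sequence: RTLR

1. t=1/3 → R at (9,4/3); v=(-3,1)
2. t=8/3 → T at (1,4); v=(-3,-1)
3. t=1/3 → L at (0,11/3); v=(3,-1)
4. t=3 → R at (9,2/3); v=(-3,-1)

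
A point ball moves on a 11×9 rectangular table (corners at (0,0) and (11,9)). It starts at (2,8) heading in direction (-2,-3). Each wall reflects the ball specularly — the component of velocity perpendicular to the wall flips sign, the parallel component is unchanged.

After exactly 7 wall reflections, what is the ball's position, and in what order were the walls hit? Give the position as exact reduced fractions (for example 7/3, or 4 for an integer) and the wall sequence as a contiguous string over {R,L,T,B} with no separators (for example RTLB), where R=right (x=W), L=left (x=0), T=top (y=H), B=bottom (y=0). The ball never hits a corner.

Final position: (0,8)
Wall sequence: LBTRBTL

1. t=1 → L at (0,5); v=(2,-3)
2. t=5/3 → B at (10/3,0); v=(2,3)
3. t=3 → T at (28/3,9); v=(2,-3)
4. t=5/6 → R at (11,13/2); v=(-2,-3)
5. t=13/6 → B at (20/3,0); v=(-2,3)
6. t=3 → T at (2/3,9); v=(-2,-3)
7. t=1/3 → L at (0,8); v=(2,-3)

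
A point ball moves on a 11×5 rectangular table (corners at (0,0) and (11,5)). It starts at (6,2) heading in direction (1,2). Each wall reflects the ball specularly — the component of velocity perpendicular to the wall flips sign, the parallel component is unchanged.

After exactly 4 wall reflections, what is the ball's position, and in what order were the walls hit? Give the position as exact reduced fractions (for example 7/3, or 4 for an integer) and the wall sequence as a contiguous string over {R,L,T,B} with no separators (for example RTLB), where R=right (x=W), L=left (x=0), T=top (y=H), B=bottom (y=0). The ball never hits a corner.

Final position: (19/2,5)
Wall sequence: TBRT

1. t=3/2 → T at (15/2,5); v=(1,-2)
2. t=5/2 → B at (10,0); v=(1,2)
3. t=1 → R at (11,2); v=(-1,2)
4. t=3/2 → T at (19/2,5); v=(-1,-2)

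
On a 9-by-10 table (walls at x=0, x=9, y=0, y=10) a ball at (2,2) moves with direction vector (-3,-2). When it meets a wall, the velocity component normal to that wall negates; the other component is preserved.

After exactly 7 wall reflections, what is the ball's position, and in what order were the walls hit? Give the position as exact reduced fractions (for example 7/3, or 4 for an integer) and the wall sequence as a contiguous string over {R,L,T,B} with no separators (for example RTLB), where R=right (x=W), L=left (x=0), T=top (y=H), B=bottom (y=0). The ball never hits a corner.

Final position: (5,0)
Wall sequence: LBRTLRB

1. t=2/3 → L at (0,2/3); v=(3,-2)
2. t=1/3 → B at (1,0); v=(3,2)
3. t=8/3 → R at (9,16/3); v=(-3,2)
4. t=7/3 → T at (2,10); v=(-3,-2)
5. t=2/3 → L at (0,26/3); v=(3,-2)
6. t=3 → R at (9,8/3); v=(-3,-2)
7. t=4/3 → B at (5,0); v=(-3,2)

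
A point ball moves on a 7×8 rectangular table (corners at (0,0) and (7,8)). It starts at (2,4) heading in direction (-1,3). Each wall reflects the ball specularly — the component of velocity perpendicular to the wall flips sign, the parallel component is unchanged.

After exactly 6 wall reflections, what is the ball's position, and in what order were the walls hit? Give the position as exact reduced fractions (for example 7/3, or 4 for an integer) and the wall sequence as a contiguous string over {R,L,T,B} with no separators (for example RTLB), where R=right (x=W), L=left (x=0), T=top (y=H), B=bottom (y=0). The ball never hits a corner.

Final position: (20/3,0)
Wall sequence: TLBTRB

1. t=4/3 → T at (2/3,8); v=(-1,-3)
2. t=2/3 → L at (0,6); v=(1,-3)
3. t=2 → B at (2,0); v=(1,3)
4. t=8/3 → T at (14/3,8); v=(1,-3)
5. t=7/3 → R at (7,1); v=(-1,-3)
6. t=1/3 → B at (20/3,0); v=(-1,3)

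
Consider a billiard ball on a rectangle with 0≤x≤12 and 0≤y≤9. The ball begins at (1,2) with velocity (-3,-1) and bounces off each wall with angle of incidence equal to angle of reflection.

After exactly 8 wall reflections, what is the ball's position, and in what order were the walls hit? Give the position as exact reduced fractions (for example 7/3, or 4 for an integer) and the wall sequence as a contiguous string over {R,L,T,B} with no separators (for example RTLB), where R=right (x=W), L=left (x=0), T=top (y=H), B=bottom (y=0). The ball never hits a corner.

Final position: (11,0)
Wall sequence: LBRLTRLB

1. t=1/3 → L at (0,5/3); v=(3,-1)
2. t=5/3 → B at (5,0); v=(3,1)
3. t=7/3 → R at (12,7/3); v=(-3,1)
4. t=4 → L at (0,19/3); v=(3,1)
5. t=8/3 → T at (8,9); v=(3,-1)
6. t=4/3 → R at (12,23/3); v=(-3,-1)
7. t=4 → L at (0,11/3); v=(3,-1)
8. t=11/3 → B at (11,0); v=(3,1)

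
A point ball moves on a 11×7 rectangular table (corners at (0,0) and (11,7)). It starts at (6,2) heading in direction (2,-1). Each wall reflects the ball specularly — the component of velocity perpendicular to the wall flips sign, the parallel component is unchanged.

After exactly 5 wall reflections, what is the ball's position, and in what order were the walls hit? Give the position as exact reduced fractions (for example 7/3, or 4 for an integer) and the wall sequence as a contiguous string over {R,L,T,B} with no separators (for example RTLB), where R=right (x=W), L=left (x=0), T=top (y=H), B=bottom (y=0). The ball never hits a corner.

1. t=2 → B at (10,0); v=(2,1)
2. t=1/2 → R at (11,1/2); v=(-2,1)
3. t=11/2 → L at (0,6); v=(2,1)
4. t=1 → T at (2,7); v=(2,-1)
5. t=9/2 → R at (11,5/2); v=(-2,-1)

Final position: (11,5/2)
Wall sequence: BRLTR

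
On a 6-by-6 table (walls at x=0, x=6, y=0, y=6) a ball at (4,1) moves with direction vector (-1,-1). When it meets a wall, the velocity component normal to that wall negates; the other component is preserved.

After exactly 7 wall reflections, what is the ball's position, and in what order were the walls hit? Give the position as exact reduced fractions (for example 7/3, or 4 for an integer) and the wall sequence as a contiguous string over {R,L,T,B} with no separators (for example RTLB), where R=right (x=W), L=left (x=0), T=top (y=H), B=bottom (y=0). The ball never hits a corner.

Final position: (3,6)
Wall sequence: BLTRBLT

1. t=1 → B at (3,0); v=(-1,1)
2. t=3 → L at (0,3); v=(1,1)
3. t=3 → T at (3,6); v=(1,-1)
4. t=3 → R at (6,3); v=(-1,-1)
5. t=3 → B at (3,0); v=(-1,1)
6. t=3 → L at (0,3); v=(1,1)
7. t=3 → T at (3,6); v=(1,-1)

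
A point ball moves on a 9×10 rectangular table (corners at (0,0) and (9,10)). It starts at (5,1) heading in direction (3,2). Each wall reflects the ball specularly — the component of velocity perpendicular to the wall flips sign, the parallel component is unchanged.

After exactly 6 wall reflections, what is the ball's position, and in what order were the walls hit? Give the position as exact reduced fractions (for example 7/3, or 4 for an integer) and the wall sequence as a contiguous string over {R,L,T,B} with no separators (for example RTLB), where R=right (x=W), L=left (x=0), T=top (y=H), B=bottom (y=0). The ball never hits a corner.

Final position: (0,5/3)
Wall sequence: RLTRBL

1. t=4/3 → R at (9,11/3); v=(-3,2)
2. t=3 → L at (0,29/3); v=(3,2)
3. t=1/6 → T at (1/2,10); v=(3,-2)
4. t=17/6 → R at (9,13/3); v=(-3,-2)
5. t=13/6 → B at (5/2,0); v=(-3,2)
6. t=5/6 → L at (0,5/3); v=(3,2)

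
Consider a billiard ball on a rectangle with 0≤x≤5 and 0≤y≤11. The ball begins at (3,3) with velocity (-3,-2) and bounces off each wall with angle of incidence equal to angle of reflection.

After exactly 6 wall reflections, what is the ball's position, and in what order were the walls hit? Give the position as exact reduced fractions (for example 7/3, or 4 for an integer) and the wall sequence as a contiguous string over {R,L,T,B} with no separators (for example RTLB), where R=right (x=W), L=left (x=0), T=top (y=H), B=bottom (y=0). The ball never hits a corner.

Final position: (2,11)
Wall sequence: LBRLRT

1. t=1 → L at (0,1); v=(3,-2)
2. t=1/2 → B at (3/2,0); v=(3,2)
3. t=7/6 → R at (5,7/3); v=(-3,2)
4. t=5/3 → L at (0,17/3); v=(3,2)
5. t=5/3 → R at (5,9); v=(-3,2)
6. t=1 → T at (2,11); v=(-3,-2)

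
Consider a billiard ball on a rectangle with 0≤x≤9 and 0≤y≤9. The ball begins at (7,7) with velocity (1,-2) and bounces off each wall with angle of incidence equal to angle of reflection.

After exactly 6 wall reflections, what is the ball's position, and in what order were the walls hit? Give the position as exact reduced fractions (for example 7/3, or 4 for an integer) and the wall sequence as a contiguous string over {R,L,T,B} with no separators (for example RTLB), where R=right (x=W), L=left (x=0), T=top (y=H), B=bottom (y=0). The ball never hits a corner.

Final position: (6,9)
Wall sequence: RBTLBT

1. t=2 → R at (9,3); v=(-1,-2)
2. t=3/2 → B at (15/2,0); v=(-1,2)
3. t=9/2 → T at (3,9); v=(-1,-2)
4. t=3 → L at (0,3); v=(1,-2)
5. t=3/2 → B at (3/2,0); v=(1,2)
6. t=9/2 → T at (6,9); v=(1,-2)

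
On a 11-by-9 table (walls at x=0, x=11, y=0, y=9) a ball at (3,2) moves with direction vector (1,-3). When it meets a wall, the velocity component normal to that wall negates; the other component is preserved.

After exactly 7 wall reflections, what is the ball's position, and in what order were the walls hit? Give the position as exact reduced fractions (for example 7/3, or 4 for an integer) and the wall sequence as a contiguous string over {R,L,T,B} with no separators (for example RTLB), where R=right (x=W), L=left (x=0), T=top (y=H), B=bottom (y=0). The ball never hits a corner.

1. t=2/3 → B at (11/3,0); v=(1,3)
2. t=3 → T at (20/3,9); v=(1,-3)
3. t=3 → B at (29/3,0); v=(1,3)
4. t=4/3 → R at (11,4); v=(-1,3)
5. t=5/3 → T at (28/3,9); v=(-1,-3)
6. t=3 → B at (19/3,0); v=(-1,3)
7. t=3 → T at (10/3,9); v=(-1,-3)

Final position: (10/3,9)
Wall sequence: BTBRTBT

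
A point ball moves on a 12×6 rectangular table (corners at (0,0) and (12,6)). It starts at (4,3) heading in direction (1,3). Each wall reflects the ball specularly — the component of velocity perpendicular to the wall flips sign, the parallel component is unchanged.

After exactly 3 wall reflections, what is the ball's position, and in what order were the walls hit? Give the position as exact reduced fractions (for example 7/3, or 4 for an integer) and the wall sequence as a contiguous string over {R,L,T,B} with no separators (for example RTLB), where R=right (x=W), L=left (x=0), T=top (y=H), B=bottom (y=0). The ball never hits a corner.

1. t=1 → T at (5,6); v=(1,-3)
2. t=2 → B at (7,0); v=(1,3)
3. t=2 → T at (9,6); v=(1,-3)

Final position: (9,6)
Wall sequence: TBT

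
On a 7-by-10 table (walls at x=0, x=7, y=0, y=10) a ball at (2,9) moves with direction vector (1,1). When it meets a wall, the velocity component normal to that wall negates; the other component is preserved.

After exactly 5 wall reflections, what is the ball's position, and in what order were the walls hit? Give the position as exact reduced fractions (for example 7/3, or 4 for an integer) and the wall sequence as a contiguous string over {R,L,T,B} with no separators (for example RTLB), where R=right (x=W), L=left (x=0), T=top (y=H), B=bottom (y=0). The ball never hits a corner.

1. t=1 → T at (3,10); v=(1,-1)
2. t=4 → R at (7,6); v=(-1,-1)
3. t=6 → B at (1,0); v=(-1,1)
4. t=1 → L at (0,1); v=(1,1)
5. t=7 → R at (7,8); v=(-1,1)

Final position: (7,8)
Wall sequence: TRBLR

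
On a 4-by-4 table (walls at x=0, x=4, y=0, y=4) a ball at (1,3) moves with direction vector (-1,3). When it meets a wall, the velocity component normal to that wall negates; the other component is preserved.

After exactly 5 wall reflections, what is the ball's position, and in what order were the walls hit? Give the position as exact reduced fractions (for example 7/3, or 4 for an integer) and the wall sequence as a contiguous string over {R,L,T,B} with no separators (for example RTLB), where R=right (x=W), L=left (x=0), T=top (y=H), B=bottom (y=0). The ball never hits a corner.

1. t=1/3 → T at (2/3,4); v=(-1,-3)
2. t=2/3 → L at (0,2); v=(1,-3)
3. t=2/3 → B at (2/3,0); v=(1,3)
4. t=4/3 → T at (2,4); v=(1,-3)
5. t=4/3 → B at (10/3,0); v=(1,3)

Final position: (10/3,0)
Wall sequence: TLBTB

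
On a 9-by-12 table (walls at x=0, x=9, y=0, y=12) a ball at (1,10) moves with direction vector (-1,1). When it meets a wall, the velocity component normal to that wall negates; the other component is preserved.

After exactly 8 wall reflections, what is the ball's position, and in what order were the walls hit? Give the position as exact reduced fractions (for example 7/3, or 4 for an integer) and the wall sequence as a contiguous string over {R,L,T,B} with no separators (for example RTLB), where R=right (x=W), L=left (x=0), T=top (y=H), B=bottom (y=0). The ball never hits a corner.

1. t=1 → L at (0,11); v=(1,1)
2. t=1 → T at (1,12); v=(1,-1)
3. t=8 → R at (9,4); v=(-1,-1)
4. t=4 → B at (5,0); v=(-1,1)
5. t=5 → L at (0,5); v=(1,1)
6. t=7 → T at (7,12); v=(1,-1)
7. t=2 → R at (9,10); v=(-1,-1)
8. t=9 → L at (0,1); v=(1,-1)

Final position: (0,1)
Wall sequence: LTRBLTRL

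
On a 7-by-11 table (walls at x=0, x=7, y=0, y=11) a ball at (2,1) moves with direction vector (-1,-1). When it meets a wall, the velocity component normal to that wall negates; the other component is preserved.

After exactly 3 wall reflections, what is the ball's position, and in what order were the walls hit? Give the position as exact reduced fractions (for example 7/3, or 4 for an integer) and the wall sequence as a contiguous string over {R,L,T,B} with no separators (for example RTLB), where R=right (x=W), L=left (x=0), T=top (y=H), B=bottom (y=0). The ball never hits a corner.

1. t=1 → B at (1,0); v=(-1,1)
2. t=1 → L at (0,1); v=(1,1)
3. t=7 → R at (7,8); v=(-1,1)

Final position: (7,8)
Wall sequence: BLR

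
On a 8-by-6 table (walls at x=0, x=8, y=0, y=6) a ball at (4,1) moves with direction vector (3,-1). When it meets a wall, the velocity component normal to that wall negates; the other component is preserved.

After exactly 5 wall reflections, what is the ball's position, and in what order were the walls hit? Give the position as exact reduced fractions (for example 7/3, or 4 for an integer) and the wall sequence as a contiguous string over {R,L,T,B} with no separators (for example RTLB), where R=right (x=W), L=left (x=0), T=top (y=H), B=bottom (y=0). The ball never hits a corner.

1. t=1 → B at (7,0); v=(3,1)
2. t=1/3 → R at (8,1/3); v=(-3,1)
3. t=8/3 → L at (0,3); v=(3,1)
4. t=8/3 → R at (8,17/3); v=(-3,1)
5. t=1/3 → T at (7,6); v=(-3,-1)

Final position: (7,6)
Wall sequence: BRLRT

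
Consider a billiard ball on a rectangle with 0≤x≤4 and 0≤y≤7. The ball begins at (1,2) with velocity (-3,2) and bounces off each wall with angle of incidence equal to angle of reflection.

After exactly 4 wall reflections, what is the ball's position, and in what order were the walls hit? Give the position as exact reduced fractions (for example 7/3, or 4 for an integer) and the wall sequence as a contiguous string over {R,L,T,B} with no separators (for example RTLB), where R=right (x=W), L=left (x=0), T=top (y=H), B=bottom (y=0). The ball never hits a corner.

Final position: (0,6)
Wall sequence: LRTL

1. t=1/3 → L at (0,8/3); v=(3,2)
2. t=4/3 → R at (4,16/3); v=(-3,2)
3. t=5/6 → T at (3/2,7); v=(-3,-2)
4. t=1/2 → L at (0,6); v=(3,-2)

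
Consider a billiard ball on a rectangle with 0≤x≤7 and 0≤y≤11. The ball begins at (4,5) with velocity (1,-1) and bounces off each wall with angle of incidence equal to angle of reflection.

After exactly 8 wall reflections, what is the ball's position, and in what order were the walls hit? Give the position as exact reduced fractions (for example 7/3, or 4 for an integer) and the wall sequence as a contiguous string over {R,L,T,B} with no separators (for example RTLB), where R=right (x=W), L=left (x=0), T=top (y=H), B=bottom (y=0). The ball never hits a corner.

1. t=3 → R at (7,2); v=(-1,-1)
2. t=2 → B at (5,0); v=(-1,1)
3. t=5 → L at (0,5); v=(1,1)
4. t=6 → T at (6,11); v=(1,-1)
5. t=1 → R at (7,10); v=(-1,-1)
6. t=7 → L at (0,3); v=(1,-1)
7. t=3 → B at (3,0); v=(1,1)
8. t=4 → R at (7,4); v=(-1,1)

Final position: (7,4)
Wall sequence: RBLTRLBR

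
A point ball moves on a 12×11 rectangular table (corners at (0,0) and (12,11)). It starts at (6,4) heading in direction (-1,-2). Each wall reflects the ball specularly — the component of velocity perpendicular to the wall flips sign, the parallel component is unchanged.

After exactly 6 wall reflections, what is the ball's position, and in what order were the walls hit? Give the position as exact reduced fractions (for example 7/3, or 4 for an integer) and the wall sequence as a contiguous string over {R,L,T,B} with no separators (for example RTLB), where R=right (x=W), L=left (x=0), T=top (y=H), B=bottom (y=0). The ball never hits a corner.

Final position: (23/2,11)
Wall sequence: BLTBRT

1. t=2 → B at (4,0); v=(-1,2)
2. t=4 → L at (0,8); v=(1,2)
3. t=3/2 → T at (3/2,11); v=(1,-2)
4. t=11/2 → B at (7,0); v=(1,2)
5. t=5 → R at (12,10); v=(-1,2)
6. t=1/2 → T at (23/2,11); v=(-1,-2)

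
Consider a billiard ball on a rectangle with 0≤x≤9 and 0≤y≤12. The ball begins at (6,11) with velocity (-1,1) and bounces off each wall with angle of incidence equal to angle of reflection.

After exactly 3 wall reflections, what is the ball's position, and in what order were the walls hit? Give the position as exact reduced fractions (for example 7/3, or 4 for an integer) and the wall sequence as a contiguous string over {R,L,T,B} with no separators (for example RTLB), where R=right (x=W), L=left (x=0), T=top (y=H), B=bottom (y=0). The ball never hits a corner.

1. t=1 → T at (5,12); v=(-1,-1)
2. t=5 → L at (0,7); v=(1,-1)
3. t=7 → B at (7,0); v=(1,1)

Final position: (7,0)
Wall sequence: TLB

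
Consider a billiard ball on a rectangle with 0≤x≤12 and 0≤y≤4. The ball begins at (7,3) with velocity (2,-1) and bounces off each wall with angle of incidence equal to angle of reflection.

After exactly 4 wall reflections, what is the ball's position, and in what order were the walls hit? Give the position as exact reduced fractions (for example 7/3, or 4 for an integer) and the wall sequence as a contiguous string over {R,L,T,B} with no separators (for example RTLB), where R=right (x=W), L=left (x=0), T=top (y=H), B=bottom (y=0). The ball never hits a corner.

Final position: (0,5/2)
Wall sequence: RBTL

1. t=5/2 → R at (12,1/2); v=(-2,-1)
2. t=1/2 → B at (11,0); v=(-2,1)
3. t=4 → T at (3,4); v=(-2,-1)
4. t=3/2 → L at (0,5/2); v=(2,-1)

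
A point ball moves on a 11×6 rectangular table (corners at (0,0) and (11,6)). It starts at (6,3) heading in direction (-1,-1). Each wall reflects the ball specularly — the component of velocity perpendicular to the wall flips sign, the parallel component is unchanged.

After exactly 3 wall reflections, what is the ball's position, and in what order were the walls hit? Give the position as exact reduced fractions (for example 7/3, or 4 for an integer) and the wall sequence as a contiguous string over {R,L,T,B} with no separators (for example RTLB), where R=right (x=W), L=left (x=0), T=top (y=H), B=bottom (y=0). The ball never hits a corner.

1. t=3 → B at (3,0); v=(-1,1)
2. t=3 → L at (0,3); v=(1,1)
3. t=3 → T at (3,6); v=(1,-1)

Final position: (3,6)
Wall sequence: BLT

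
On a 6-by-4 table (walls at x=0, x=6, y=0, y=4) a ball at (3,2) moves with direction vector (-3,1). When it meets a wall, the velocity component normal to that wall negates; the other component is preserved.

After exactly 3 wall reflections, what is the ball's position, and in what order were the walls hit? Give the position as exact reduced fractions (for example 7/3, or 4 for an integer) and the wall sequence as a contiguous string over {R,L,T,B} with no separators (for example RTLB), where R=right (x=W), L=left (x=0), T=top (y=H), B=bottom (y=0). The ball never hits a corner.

Final position: (6,3)
Wall sequence: LTR

1. t=1 → L at (0,3); v=(3,1)
2. t=1 → T at (3,4); v=(3,-1)
3. t=1 → R at (6,3); v=(-3,-1)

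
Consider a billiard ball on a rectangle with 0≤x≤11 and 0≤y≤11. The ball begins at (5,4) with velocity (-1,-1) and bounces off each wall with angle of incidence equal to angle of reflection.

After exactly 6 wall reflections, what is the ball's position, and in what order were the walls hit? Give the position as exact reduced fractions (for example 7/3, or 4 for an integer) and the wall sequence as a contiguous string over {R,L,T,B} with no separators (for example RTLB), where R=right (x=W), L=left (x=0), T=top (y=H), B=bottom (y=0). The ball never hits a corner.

1. t=4 → B at (1,0); v=(-1,1)
2. t=1 → L at (0,1); v=(1,1)
3. t=10 → T at (10,11); v=(1,-1)
4. t=1 → R at (11,10); v=(-1,-1)
5. t=10 → B at (1,0); v=(-1,1)
6. t=1 → L at (0,1); v=(1,1)

Final position: (0,1)
Wall sequence: BLTRBL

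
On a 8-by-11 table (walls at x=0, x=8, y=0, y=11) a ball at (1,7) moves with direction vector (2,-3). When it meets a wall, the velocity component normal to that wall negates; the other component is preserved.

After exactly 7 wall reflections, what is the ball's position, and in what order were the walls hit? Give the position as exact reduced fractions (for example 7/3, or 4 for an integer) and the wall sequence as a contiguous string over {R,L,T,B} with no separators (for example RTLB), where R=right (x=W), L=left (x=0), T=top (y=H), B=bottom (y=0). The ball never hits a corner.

1. t=7/3 → B at (17/3,0); v=(2,3)
2. t=7/6 → R at (8,7/2); v=(-2,3)
3. t=5/2 → T at (3,11); v=(-2,-3)
4. t=3/2 → L at (0,13/2); v=(2,-3)
5. t=13/6 → B at (13/3,0); v=(2,3)
6. t=11/6 → R at (8,11/2); v=(-2,3)
7. t=11/6 → T at (13/3,11); v=(-2,-3)

Final position: (13/3,11)
Wall sequence: BRTLBRT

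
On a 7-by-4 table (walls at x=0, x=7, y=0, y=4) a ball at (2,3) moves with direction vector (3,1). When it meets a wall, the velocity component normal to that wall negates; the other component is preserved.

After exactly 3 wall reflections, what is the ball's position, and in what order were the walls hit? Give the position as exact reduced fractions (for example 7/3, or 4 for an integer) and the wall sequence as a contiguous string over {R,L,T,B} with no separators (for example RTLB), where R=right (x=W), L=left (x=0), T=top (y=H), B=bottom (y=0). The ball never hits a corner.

1. t=1 → T at (5,4); v=(3,-1)
2. t=2/3 → R at (7,10/3); v=(-3,-1)
3. t=7/3 → L at (0,1); v=(3,-1)

Final position: (0,1)
Wall sequence: TRL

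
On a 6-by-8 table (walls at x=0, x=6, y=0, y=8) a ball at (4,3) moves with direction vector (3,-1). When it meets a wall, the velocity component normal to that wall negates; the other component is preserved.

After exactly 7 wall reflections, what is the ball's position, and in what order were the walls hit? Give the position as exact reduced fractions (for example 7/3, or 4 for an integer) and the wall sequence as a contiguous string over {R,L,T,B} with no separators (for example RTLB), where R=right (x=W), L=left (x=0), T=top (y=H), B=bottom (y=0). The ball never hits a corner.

Final position: (0,23/3)
Wall sequence: RLBRLRL

1. t=2/3 → R at (6,7/3); v=(-3,-1)
2. t=2 → L at (0,1/3); v=(3,-1)
3. t=1/3 → B at (1,0); v=(3,1)
4. t=5/3 → R at (6,5/3); v=(-3,1)
5. t=2 → L at (0,11/3); v=(3,1)
6. t=2 → R at (6,17/3); v=(-3,1)
7. t=2 → L at (0,23/3); v=(3,1)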